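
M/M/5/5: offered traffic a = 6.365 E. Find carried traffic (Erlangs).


B(5,6.365) = 0.385136 (Erlang-B)
Carried load = a(1 − B) = 6.365·(1 − 0.385136) = 6.365·0.614864 = 3.9136 E

Final: 3.9136 Erlangs


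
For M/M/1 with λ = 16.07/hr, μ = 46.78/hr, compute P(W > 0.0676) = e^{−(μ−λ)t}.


W ~ Exponential(μ−λ) for M/M/1.
μ − λ = 46.78 − 16.07 = 30.7100
P(W > t) = e^{−(μ−λ)t} = e^{−2.0760} = 0.125431

Final: 0.125431


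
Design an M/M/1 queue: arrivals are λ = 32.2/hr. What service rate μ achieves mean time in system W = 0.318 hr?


W = 1/(μ−λ) ⇒ μ − λ = 1/W = 1/0.318 = 3.1447
μ = λ + 1/W = 32.2 + 3.1447 = 35.3447 per hr

Final: 35.3447 /hr


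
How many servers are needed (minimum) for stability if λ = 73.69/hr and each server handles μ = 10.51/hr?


Stability requires cμ > λ ⇔ c > λ/μ.
λ/μ = 73.69/10.51 = 7.0114
Minimum integer c = ⌊7.0114⌋ + 1 = 8
Check: 8·10.51 = 84.08 > 73.69, while 7·10.51 = 73.57 ≤ 73.69

Final: 8 servers


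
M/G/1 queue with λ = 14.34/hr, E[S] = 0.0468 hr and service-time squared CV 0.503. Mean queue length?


ρ = λ·E[S] = 14.34·0.0468 = 0.6711
Lq = ρ²(1+C_s²)/(2(1−ρ)) = 0.4504·(1+0.503)/(2·0.3289)
= 0.4504·1.5030/0.6578 = 1.02913

Final: 1.02913


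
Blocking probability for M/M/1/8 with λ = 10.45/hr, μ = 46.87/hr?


ρ = λ/μ = 10.45/46.87 = 0.2230
P_K = (1−ρ)ρ^K/(1−ρ^(K+1)) = (0.7770·0.000006106)/(1 − 0.000001361)
= 0.000004745/0.999999 = 0.000004745

Final: 0.000004745


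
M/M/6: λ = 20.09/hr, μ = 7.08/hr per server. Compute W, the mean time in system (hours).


a = 2.8376; ρ = 0.4729; P₀ = 0.057866
Lq = P₀·a^c·ρ/(c!(1−ρ)²) = 0.07142
Wq = Lq/λ = 0.07142/20.09 = 0.003555 hr
W = Wq + 1/μ = 0.003555 + 0.14124 = 0.14480 hr

Final: 0.14480 hr


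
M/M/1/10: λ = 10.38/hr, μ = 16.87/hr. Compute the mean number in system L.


ρ = 10.38/16.87 = 0.6153
L = ρ[1 − (K+1)ρ^K + Kρ^(K+1)] / [(1−ρ)(1−ρ^(K+1))]
Numerator: 0.6153·(1 − 11·0.007777 + 10·0.004785) = 0.592099
Denominator: (0.3847)·(0.995215) = 0.382866
L = 0.592099/0.382866 = 1.5465

Final: 1.5465


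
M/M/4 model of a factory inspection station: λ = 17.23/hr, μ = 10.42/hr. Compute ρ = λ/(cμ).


ρ = λ/(cμ) = 17.23/(4·10.42) = 17.23/41.68 = 0.4134

Final: 0.4134


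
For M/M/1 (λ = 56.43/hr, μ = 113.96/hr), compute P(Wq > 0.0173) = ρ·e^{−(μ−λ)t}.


ρ = 56.43/113.96 = 0.4952
P(Wq > t) = ρ·e^{−(μ−λ)t} = 0.4952·e^{−0.9953}
= 0.4952·0.369624 = 0.183028

Final: 0.183028


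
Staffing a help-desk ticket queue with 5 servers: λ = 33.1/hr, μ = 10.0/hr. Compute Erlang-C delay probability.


a = λ/μ = 3.3100; ρ = a/5 = 0.6620
P₀ = 0.032648 (from M/M/c formula)
C(c,a) = [a^c/(c!(1−ρ))]·P₀ = [397.31958/(120·0.3380)]·0.032648
= 9.79585·0.032648 = 0.319817

Final: 0.319817


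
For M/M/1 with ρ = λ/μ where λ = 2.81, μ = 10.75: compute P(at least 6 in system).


ρ = 2.81/10.75 = 0.2614
P(N ≥ n) = ρ^n = 0.2614^6 = 0.0003190

Final: 0.0003190


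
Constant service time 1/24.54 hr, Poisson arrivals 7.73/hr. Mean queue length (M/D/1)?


ρ = 7.73/24.54 = 0.3150
M/D/1: Lq = ρ²/(2(1−ρ)) = 0.09922/(2·0.6850) = 0.07242

Final: 0.07242


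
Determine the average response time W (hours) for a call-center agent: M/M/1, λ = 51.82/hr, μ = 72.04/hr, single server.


W = 1/(μ−λ) = 1/(72.04 − 51.82) = 1/20.22 = 0.04946 hr

Final: 0.04946 hr


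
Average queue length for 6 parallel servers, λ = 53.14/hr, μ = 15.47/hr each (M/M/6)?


a = λ/μ = 3.4350; ρ = a/6 = 0.5725
P₀ = 0.031042
Lq = P₀·a^c·ρ / (c!·(1−ρ)²) = 0.031042·1642.81030·0.5725/(720·0.18275)
= 0.22189

Final: 0.22189


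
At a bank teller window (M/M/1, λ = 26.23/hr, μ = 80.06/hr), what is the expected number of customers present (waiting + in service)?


ρ = λ/μ = 26.23/80.06 = 0.3276
L = ρ/(1−ρ) = 0.3276/(1 − 0.3276) = 0.3276/0.6724 = 0.4873

Final: 0.4873


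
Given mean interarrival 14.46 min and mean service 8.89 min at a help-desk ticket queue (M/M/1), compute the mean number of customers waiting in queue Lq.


λ = 60/14.46 = 4.1494 /hr
μ = 60/8.89 = 6.7492 /hr
ρ = λ/μ = 4.1494/6.7492 = 0.6148
Lq = ρ²/(1−ρ) = 0.3780/0.3852 = 0.9813

Final: 0.9813


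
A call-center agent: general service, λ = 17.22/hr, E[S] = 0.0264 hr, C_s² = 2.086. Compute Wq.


ρ = λ·E[S] = 17.22·0.0264 = 0.4546
E[S²] = E[S]²(1+C_s²) = 0.0264²·(1+2.086) = 0.002151
Wq = λ·E[S²]/(2(1−ρ)) = 17.22·0.002151/(2·0.5454) = 0.03395 hr

Final: 0.03395 hr


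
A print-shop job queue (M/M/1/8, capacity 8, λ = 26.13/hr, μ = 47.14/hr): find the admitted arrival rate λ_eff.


ρ = 0.5543; P_K = (1−ρ)ρ^8/(1−ρ^9) = 0.003992
λ_eff = λ(1 − P_K) = 26.13·(1 − 0.003992) = 26.13·0.996008 = 26.0257 /hr

Final: 26.0257 /hr


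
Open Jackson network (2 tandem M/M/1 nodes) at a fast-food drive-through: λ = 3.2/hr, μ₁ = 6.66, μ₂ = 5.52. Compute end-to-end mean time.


Each node sees arrival rate λ = 3.2/hr (tandem ⇒ throughput preserved).
W₁ = 1/(μ₁−λ) = 1/(6.66−3.2) = 0.28902 hr
W₂ = 1/(μ₂−λ) = 1/(5.52−3.2) = 0.43103 hr
W_total = W₁ + W₂ = 0.28902 + 0.43103 = 0.72005 hr

Final: 0.72005 hr


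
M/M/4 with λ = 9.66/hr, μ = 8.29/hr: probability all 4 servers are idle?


a = λ/μ = 9.66/8.29 = 1.1653; ρ = a/c = 0.2913
Σ_{k=0}^{3} a^k/k! (terms k=0..3) = 1.00000 + 1.16526 + 0.67891 + 0.26370 = 3.10788
Tail: a^4/(4!(1−ρ)) = 1.84370/(24·0.7087) = 0.10840
P₀ = 1/(3.10788 + 0.10840) = 1/3.21628 = 0.310918

Final: 0.310918


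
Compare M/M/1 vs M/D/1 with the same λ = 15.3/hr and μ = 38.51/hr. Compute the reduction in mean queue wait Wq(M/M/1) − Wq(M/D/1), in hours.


ρ = 15.3/38.51 = 0.3973
Wq(M/M/1) = ρ/(μ−λ) = 0.3973/23.21 = 0.01712 hr
Wq(M/D/1) = ρ/(2(μ−λ)) = 0.008559 hr
Savings = 0.01712 − 0.008559 = 0.008559 hr

Final: 0.008559 hr


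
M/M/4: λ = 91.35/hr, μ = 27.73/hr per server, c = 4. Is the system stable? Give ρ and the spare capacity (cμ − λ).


Total capacity cμ = 4·27.73 = 110.92/hr
ρ = λ/(cμ) = 91.35/110.92 = 0.8236
Stable ⇔ ρ < 1: YES
Spare capacity = cμ − λ = 110.92 − 91.35 = 19.57/hr

Final: ρ = 0.8236; stable; margin = 19.57/hr


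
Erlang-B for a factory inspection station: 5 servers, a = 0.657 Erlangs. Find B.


B(c,a) = (a^c/c!) / Σ_{k=0}^{c} a^k/k!
a^5/5! = 0.001020
Σ terms (k=0..5): 1.00000 + 0.65700 + 0.21582 + 0.04727 + 0.007763 + 0.001020 = 1.928874
B = 0.001020/1.928874 = 0.0005289

Final: 0.0005289


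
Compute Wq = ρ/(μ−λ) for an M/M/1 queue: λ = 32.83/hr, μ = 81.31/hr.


ρ = 32.83/81.31 = 0.4038
Wq = ρ/(μ−λ) = 0.4038/(81.31 − 32.83) = 0.4038/48.48 = 0.008328 hr

Final: 0.008328 hr


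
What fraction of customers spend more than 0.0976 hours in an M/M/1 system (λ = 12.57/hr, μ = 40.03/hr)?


W ~ Exponential(μ−λ) for M/M/1.
μ − λ = 40.03 − 12.57 = 27.4600
P(W > t) = e^{−(μ−λ)t} = e^{−2.6801} = 0.068557

Final: 0.068557


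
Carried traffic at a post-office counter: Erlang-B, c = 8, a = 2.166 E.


B(8,2.166) = 0.001378 (Erlang-B)
Carried load = a(1 − B) = 2.166·(1 − 0.001378) = 2.166·0.998622 = 2.1630 E

Final: 2.1630 Erlangs


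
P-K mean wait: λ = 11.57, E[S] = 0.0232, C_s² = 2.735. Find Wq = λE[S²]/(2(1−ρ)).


ρ = λ·E[S] = 11.57·0.0232 = 0.2684
E[S²] = E[S]²(1+C_s²) = 0.0232²·(1+2.735) = 0.002010
Wq = λ·E[S²]/(2(1−ρ)) = 11.57·0.002010/(2·0.7316) = 0.01590 hr

Final: 0.01590 hr


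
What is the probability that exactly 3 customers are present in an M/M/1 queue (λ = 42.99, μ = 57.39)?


ρ = 42.99/57.39 = 0.7491
P_n = (1−ρ)·ρ^n = (1 − 0.7491)·0.7491^3 = 0.2509·0.420333 = 0.105468

Final: 0.105468


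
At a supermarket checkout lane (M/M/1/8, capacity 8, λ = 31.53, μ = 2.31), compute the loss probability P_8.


ρ = λ/μ = 31.53/2.31 = 13.6494
P_K = (1−ρ)ρ^K/(1−ρ^(K+1)) = (-12.6494·1204747203.418784)/(1 − 16444017023.287563)
= -15239269819.868780/-16444017022.287563 = 0.926736

Final: 0.926736


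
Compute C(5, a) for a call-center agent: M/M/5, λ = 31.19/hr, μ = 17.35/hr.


a = λ/μ = 1.7977; ρ = a/5 = 0.3595
P₀ = 0.164982 (from M/M/c formula)
C(c,a) = [a^c/(c!(1−ρ))]·P₀ = [18.77498/(120·0.6405)]·0.164982
= 0.24429·0.164982 = 0.040303

Final: 0.040303


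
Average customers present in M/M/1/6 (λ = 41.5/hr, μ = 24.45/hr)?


ρ = 41.5/24.45 = 1.6973
L = ρ[1 − (K+1)ρ^K + Kρ^(K+1)] / [(1−ρ)(1−ρ^(K+1))]
Numerator: 1.6973·(1 − 7·23.911972 + 6·40.586783) = 130.927652
Denominator: (-0.6973)·(-39.586783) = 27.605507
L = 130.927652/27.605507 = 4.7428

Final: 4.7428


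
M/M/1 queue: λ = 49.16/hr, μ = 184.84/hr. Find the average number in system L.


ρ = λ/μ = 49.16/184.84 = 0.2660
L = ρ/(1−ρ) = 0.2660/(1 − 0.2660) = 0.2660/0.7340 = 0.3623

Final: 0.3623


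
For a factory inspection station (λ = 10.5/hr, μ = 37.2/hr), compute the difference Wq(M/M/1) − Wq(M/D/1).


ρ = 10.5/37.2 = 0.2823
Wq(M/M/1) = ρ/(μ−λ) = 0.2823/26.70 = 0.01057 hr
Wq(M/D/1) = ρ/(2(μ−λ)) = 0.005286 hr
Savings = 0.01057 − 0.005286 = 0.005286 hr

Final: 0.005286 hr


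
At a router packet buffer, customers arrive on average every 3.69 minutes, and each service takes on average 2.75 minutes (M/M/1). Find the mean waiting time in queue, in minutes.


λ = 60/3.69 = 16.2602 /hr
μ = 60/2.75 = 21.8182 /hr
ρ = λ/μ = 16.2602/21.8182 = 0.7453
Wq = ρ/(μ−λ) = 0.7453/(21.8182−16.2602) = 0.13409 hr
In minutes: 0.13409·60 = 8.045 min

Final: 8.045 min


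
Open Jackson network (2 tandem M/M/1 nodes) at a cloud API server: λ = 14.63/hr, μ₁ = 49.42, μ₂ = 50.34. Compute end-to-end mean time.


Each node sees arrival rate λ = 14.63/hr (tandem ⇒ throughput preserved).
W₁ = 1/(μ₁−λ) = 1/(49.42−14.63) = 0.02874 hr
W₂ = 1/(μ₂−λ) = 1/(50.34−14.63) = 0.02800 hr
W_total = W₁ + W₂ = 0.02874 + 0.02800 = 0.05675 hr

Final: 0.05675 hr


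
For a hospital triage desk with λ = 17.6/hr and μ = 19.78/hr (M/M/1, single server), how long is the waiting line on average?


ρ = 17.6/19.78 = 0.8898
Lq = ρ²/(1−ρ) = 0.7917/0.1102 = 7.1836

Final: 7.1836


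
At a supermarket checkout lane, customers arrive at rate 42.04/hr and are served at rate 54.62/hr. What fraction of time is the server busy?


ρ = λ/μ = 42.04/54.62 = 0.7697

Final: 0.7697


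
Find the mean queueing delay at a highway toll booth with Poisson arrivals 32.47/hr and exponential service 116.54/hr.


ρ = 32.47/116.54 = 0.2786
Wq = ρ/(μ−λ) = 0.2786/(116.54 − 32.47) = 0.2786/84.07 = 0.003314 hr

Final: 0.003314 hr


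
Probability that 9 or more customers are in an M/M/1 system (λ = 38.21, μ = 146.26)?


ρ = 38.21/146.26 = 0.2612
P(N ≥ n) = ρ^n = 0.2612^9 = 0.000005668

Final: 0.000005668


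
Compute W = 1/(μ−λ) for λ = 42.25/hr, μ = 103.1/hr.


W = 1/(μ−λ) = 1/(103.1 − 42.25) = 1/60.85 = 0.01643 hr

Final: 0.01643 hr


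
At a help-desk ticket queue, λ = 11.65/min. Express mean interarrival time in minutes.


Mean interarrival time = 1/λ = 1/11.65 minute = 0.08584 minute
In minutes: 0.08584 × 1 = 0.08584 min

Final: 0.08584 min


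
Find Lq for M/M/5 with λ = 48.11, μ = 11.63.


a = λ/μ = 4.1367; ρ = a/5 = 0.8273
P₀ = 0.010399
Lq = P₀·a^c·ρ / (c!·(1−ρ)²) = 0.010399·1211.37390·0.8273/(120·0.02981)
= 2.91354

Final: 2.91354


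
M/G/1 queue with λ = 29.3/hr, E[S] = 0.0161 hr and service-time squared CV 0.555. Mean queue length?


ρ = λ·E[S] = 29.3·0.0161 = 0.4717
Lq = ρ²(1+C_s²)/(2(1−ρ)) = 0.2225·(1+0.555)/(2·0.5283)
= 0.2225·1.5550/1.0565 = 0.32752

Final: 0.32752


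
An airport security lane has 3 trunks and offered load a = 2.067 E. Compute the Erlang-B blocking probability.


B(c,a) = (a^c/c!) / Σ_{k=0}^{c} a^k/k!
a^3/3! = 1.471872
Σ terms (k=0..3): 1.00000 + 2.06700 + 2.13624 + 1.47187 = 6.675117
B = 1.471872/6.675117 = 0.220501

Final: 0.220501


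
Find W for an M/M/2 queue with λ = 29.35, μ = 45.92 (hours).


a = 0.6392; ρ = 0.3196; P₀ = 0.515637
Lq = P₀·a^c·ρ/(c!(1−ρ)²) = 0.07270
Wq = Lq/λ = 0.07270/29.35 = 0.002477 hr
W = Wq + 1/μ = 0.002477 + 0.02178 = 0.02425 hr

Final: 0.02425 hr


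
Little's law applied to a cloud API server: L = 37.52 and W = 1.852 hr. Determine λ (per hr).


λ = L/W = 37.52/1.852 = 20.2592 /hr

Final: 20.2592 /hr


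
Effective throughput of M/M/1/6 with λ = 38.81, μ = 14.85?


ρ = 2.6135; P_K = (1−ρ)ρ^6/(1−ρ^7) = 0.618109
λ_eff = λ(1 − P_K) = 38.81·(1 − 0.618109) = 38.81·0.381891 = 14.8212 /hr

Final: 14.8212 /hr


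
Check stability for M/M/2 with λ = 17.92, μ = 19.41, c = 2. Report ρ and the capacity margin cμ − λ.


Total capacity cμ = 2·19.41 = 38.82/hr
ρ = λ/(cμ) = 17.92/38.82 = 0.4616
Stable ⇔ ρ < 1: YES
Spare capacity = cμ − λ = 38.82 − 17.92 = 20.90/hr

Final: ρ = 0.4616; stable; margin = 20.90/hr


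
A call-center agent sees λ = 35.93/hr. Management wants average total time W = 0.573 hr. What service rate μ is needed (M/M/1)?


W = 1/(μ−λ) ⇒ μ − λ = 1/W = 1/0.573 = 1.7452
μ = λ + 1/W = 35.93 + 1.7452 = 37.6752 per hr

Final: 37.6752 /hr


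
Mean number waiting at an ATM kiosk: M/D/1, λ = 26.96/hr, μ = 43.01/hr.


ρ = 26.96/43.01 = 0.6268
M/D/1: Lq = ρ²/(2(1−ρ)) = 0.3929/(2·0.3732) = 0.52646

Final: 0.52646


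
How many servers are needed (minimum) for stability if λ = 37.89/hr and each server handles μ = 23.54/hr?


Stability requires cμ > λ ⇔ c > λ/μ.
λ/μ = 37.89/23.54 = 1.6096
Minimum integer c = ⌊1.6096⌋ + 1 = 2
Check: 2·23.54 = 47.08 > 37.89, while 1·23.54 = 23.54 ≤ 37.89

Final: 2 servers


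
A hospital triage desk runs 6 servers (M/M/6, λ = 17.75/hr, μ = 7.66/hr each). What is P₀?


a = λ/μ = 17.75/7.66 = 2.3172; ρ = a/c = 0.3862
Σ_{k=0}^{5} a^k/k! (terms k=0..5) = 1.00000 + 2.31723 + 2.68478 + 2.07376 + 1.20134 + 0.55676 = 9.83387
Tail: a^6/(6!(1−ρ)) = 154.81660/(720·0.6138) = 0.35032
P₀ = 1/(9.83387 + 0.35032) = 1/10.18419 = 0.098191

Final: 0.098191


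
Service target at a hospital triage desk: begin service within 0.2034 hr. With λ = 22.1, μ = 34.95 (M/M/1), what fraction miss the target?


ρ = 22.1/34.95 = 0.6323
P(Wq > t) = ρ·e^{−(μ−λ)t} = 0.6323·e^{−2.6137}
= 0.6323·0.073264 = 0.046327

Final: 0.046327


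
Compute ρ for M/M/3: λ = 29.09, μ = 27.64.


ρ = λ/(cμ) = 29.09/(3·27.64) = 29.09/82.92 = 0.3508

Final: 0.3508


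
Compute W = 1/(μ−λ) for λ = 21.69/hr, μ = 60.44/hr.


W = 1/(μ−λ) = 1/(60.44 − 21.69) = 1/38.75 = 0.02581 hr

Final: 0.02581 hr


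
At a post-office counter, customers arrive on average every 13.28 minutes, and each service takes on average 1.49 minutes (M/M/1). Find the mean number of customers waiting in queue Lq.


λ = 60/13.28 = 4.5181 /hr
μ = 60/1.49 = 40.2685 /hr
ρ = λ/μ = 4.5181/40.2685 = 0.1122
Lq = ρ²/(1−ρ) = 0.01259/0.8878 = 0.01418

Final: 0.01418


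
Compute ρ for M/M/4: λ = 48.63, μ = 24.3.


ρ = λ/(cμ) = 48.63/(4·24.3) = 48.63/97.20 = 0.5003

Final: 0.5003


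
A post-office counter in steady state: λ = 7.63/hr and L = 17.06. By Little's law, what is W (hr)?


W = L/λ = 17.06/7.63 = 2.2359 hr

Final: 2.2359 hr


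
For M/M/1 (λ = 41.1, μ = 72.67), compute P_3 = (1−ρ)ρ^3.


ρ = 41.1/72.67 = 0.5656
P_n = (1−ρ)·ρ^n = (1 − 0.5656)·0.5656^3 = 0.4344·0.180909 = 0.078592

Final: 0.078592


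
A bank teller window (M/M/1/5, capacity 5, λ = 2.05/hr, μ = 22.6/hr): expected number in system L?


ρ = 2.05/22.6 = 0.09071
L = ρ[1 − (K+1)ρ^K + Kρ^(K+1)] / [(1−ρ)(1−ρ^(K+1))]
Numerator: 0.09071·(1 − 6·0.000006141 + 5·0.0000005570) = 0.090705
Denominator: (0.9093)·(0.999999) = 0.909292
L = 0.090705/0.909292 = 0.09975

Final: 0.09975


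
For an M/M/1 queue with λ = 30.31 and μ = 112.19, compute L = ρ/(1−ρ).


ρ = λ/μ = 30.31/112.19 = 0.2702
L = ρ/(1−ρ) = 0.2702/(1 − 0.2702) = 0.2702/0.7298 = 0.3702

Final: 0.3702


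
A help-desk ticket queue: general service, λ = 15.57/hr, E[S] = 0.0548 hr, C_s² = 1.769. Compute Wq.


ρ = λ·E[S] = 15.57·0.0548 = 0.8532
E[S²] = E[S]²(1+C_s²) = 0.0548²·(1+1.769) = 0.008315
Wq = λ·E[S²]/(2(1−ρ)) = 15.57·0.008315/(2·0.1468) = 0.44109 hr

Final: 0.44109 hr


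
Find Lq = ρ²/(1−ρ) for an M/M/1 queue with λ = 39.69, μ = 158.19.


ρ = 39.69/158.19 = 0.2509
Lq = ρ²/(1−ρ) = 0.06295/0.7491 = 0.08404

Final: 0.08404


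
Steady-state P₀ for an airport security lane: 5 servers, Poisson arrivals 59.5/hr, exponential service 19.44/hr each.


a = λ/μ = 59.5/19.44 = 3.0607; ρ = a/c = 0.6121
Σ_{k=0}^{4} a^k/k! (terms k=0..4) = 1.00000 + 3.06070 + 4.68394 + 4.77871 + 3.65655 = 17.17990
Tail: a^5/(5!(1−ρ)) = 268.59846/(120·0.3879) = 5.77095
P₀ = 1/(17.17990 + 5.77095) = 1/22.95085 = 0.043571

Final: 0.043571


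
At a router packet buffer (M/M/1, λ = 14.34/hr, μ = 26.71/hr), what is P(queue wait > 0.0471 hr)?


ρ = 14.34/26.71 = 0.5369
P(Wq > t) = ρ·e^{−(μ−λ)t} = 0.5369·e^{−0.5826}
= 0.5369·0.558429 = 0.299808

Final: 0.299808


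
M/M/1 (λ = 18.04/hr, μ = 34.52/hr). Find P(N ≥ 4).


ρ = 18.04/34.52 = 0.5226
P(N ≥ n) = ρ^n = 0.5226^4 = 0.074587

Final: 0.074587


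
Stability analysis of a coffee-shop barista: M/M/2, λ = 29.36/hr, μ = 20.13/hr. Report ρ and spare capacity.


Total capacity cμ = 2·20.13 = 40.26/hr
ρ = λ/(cμ) = 29.36/40.26 = 0.7293
Stable ⇔ ρ < 1: YES
Spare capacity = cμ − λ = 40.26 − 29.36 = 10.90/hr

Final: ρ = 0.7293; stable; margin = 10.90/hr


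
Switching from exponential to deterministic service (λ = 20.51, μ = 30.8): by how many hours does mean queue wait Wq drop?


ρ = 20.51/30.8 = 0.6659
Wq(M/M/1) = ρ/(μ−λ) = 0.6659/10.29 = 0.06471 hr
Wq(M/D/1) = ρ/(2(μ−λ)) = 0.03236 hr
Savings = 0.06471 − 0.03236 = 0.03236 hr

Final: 0.03236 hr


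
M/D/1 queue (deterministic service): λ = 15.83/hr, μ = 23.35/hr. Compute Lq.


ρ = 15.83/23.35 = 0.6779
M/D/1: Lq = ρ²/(2(1−ρ)) = 0.4596/(2·0.3221) = 0.71355

Final: 0.71355


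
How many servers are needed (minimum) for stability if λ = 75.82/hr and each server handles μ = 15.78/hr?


Stability requires cμ > λ ⇔ c > λ/μ.
λ/μ = 75.82/15.78 = 4.8048
Minimum integer c = ⌊4.8048⌋ + 1 = 5
Check: 5·15.78 = 78.90 > 75.82, while 4·15.78 = 63.12 ≤ 75.82

Final: 5 servers


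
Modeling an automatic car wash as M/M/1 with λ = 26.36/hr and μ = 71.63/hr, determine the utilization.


ρ = λ/μ = 26.36/71.63 = 0.3680

Final: 0.3680


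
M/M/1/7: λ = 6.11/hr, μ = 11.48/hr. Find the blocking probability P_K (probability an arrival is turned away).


ρ = λ/μ = 6.11/11.48 = 0.5322
P_K = (1−ρ)ρ^K/(1−ρ^(K+1)) = (0.4678·0.012097)/(1 − 0.006439)
= 0.005659/0.993561 = 0.005696

Final: 0.005696


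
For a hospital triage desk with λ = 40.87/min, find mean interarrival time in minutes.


Mean interarrival time = 1/λ = 1/40.87 minute = 0.02447 minute
In minutes: 0.02447 × 1 = 0.02447 min

Final: 0.02447 min


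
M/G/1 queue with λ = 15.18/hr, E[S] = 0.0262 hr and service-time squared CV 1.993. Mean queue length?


ρ = λ·E[S] = 15.18·0.0262 = 0.3977
Lq = ρ²(1+C_s²)/(2(1−ρ)) = 0.1582·(1+1.993)/(2·0.6023)
= 0.1582·2.9930/1.2046 = 0.39303

Final: 0.39303


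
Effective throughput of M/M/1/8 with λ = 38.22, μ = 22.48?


ρ = 1.7002; P_K = (1−ρ)ρ^8/(1−ρ^9) = 0.415325
λ_eff = λ(1 − P_K) = 38.22·(1 − 0.415325) = 38.22·0.584675 = 22.3463 /hr

Final: 22.3463 /hr


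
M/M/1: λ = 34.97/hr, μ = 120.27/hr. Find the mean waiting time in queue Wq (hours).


ρ = 34.97/120.27 = 0.2908
Wq = ρ/(μ−λ) = 0.2908/(120.27 − 34.97) = 0.2908/85.30 = 0.003409 hr

Final: 0.003409 hr


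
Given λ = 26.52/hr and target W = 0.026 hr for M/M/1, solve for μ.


W = 1/(μ−λ) ⇒ μ − λ = 1/W = 1/0.026 = 38.4615
μ = λ + 1/W = 26.52 + 38.4615 = 64.9815 per hr

Final: 64.9815 /hr


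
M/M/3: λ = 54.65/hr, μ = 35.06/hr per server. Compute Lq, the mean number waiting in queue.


a = λ/μ = 1.5588; ρ = a/3 = 0.5196
P₀ = 0.196559
Lq = P₀·a^c·ρ / (c!·(1−ρ)²) = 0.196559·3.78734·0.5196/(6·0.23080)
= 0.27932

Final: 0.27932


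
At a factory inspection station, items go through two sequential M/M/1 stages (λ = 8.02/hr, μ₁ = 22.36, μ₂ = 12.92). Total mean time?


Each node sees arrival rate λ = 8.02/hr (tandem ⇒ throughput preserved).
W₁ = 1/(μ₁−λ) = 1/(22.36−8.02) = 0.06974 hr
W₂ = 1/(μ₂−λ) = 1/(12.92−8.02) = 0.20408 hr
W_total = W₁ + W₂ = 0.06974 + 0.20408 = 0.27382 hr

Final: 0.27382 hr


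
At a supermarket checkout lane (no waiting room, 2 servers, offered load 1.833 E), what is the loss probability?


B(c,a) = (a^c/c!) / Σ_{k=0}^{c} a^k/k!
a^2/2! = 1.679944
Σ terms (k=0..2): 1.00000 + 1.83300 + 1.67994 = 4.512944
B = 1.679944/4.512944 = 0.372250

Final: 0.372250


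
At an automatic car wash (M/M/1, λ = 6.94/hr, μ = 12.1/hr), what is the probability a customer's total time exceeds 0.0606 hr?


W ~ Exponential(μ−λ) for M/M/1.
μ − λ = 12.1 − 6.94 = 5.1600
P(W > t) = e^{−(μ−λ)t} = e^{−0.3127} = 0.731472

Final: 0.731472


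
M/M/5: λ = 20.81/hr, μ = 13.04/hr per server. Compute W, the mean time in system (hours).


a = 1.5959; ρ = 0.3192; P₀ = 0.202283
Lq = P₀·a^c·ρ/(c!(1−ρ)²) = 0.01201
Wq = Lq/λ = 0.01201/20.81 = 0.0005773 hr
W = Wq + 1/μ = 0.0005773 + 0.07669 = 0.07726 hr

Final: 0.07726 hr


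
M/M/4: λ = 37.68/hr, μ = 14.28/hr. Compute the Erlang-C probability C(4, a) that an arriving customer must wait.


a = λ/μ = 2.6387; ρ = a/4 = 0.6597
P₀ = 0.062047 (from M/M/c formula)
C(c,a) = [a^c/(c!(1−ρ))]·P₀ = [48.47644/(24·0.3403)]·0.062047
= 5.93487·0.062047 = 0.368243

Final: 0.368243


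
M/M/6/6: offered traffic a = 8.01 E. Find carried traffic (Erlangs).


B(6,8.01) = 0.390296 (Erlang-B)
Carried load = a(1 − B) = 8.01·(1 − 0.390296) = 8.01·0.609704 = 4.8837 E

Final: 4.8837 Erlangs


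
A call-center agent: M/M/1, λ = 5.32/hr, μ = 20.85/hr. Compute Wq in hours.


ρ = 5.32/20.85 = 0.2552
Wq = ρ/(μ−λ) = 0.2552/(20.85 − 5.32) = 0.2552/15.53 = 0.01643 hr

Final: 0.01643 hr


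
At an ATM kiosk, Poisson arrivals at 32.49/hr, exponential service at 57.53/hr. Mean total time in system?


W = 1/(μ−λ) = 1/(57.53 − 32.49) = 1/25.04 = 0.03994 hr

Final: 0.03994 hr


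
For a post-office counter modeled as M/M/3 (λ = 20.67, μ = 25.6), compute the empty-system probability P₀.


a = λ/μ = 20.67/25.6 = 0.8074; ρ = a/c = 0.2691
Σ_{k=0}^{2} a^k/k! (terms k=0..2) = 1.00000 + 0.80742 + 0.32597 = 2.13339
Tail: a^3/(3!(1−ρ)) = 0.52638/(6·0.7309) = 0.12004
P₀ = 1/(2.13339 + 0.12004) = 1/2.25342 = 0.443769

Final: 0.443769


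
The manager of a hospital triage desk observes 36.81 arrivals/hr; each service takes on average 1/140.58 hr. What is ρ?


ρ = λ/μ = 36.81/140.58 = 0.2618

Final: 0.2618


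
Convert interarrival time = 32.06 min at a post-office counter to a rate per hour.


λ = 1/(interarrival time) in consistent units.
1 hour = 60 min, so λ = 60/32.06 = 1.8715 per hour

Final: 1.8715 /hr


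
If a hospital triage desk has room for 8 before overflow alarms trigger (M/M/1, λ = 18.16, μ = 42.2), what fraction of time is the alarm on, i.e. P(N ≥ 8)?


ρ = 18.16/42.2 = 0.4303
P(N ≥ n) = ρ^n = 0.4303^8 = 0.001176

Final: 0.001176


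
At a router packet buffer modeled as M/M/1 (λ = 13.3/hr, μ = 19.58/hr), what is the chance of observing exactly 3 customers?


ρ = 13.3/19.58 = 0.6793
P_n = (1−ρ)·ρ^n = (1 − 0.6793)·0.6793^3 = 0.3207·0.313413 = 0.100523

Final: 0.100523


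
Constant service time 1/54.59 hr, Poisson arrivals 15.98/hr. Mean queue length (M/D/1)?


ρ = 15.98/54.59 = 0.2927
M/D/1: Lq = ρ²/(2(1−ρ)) = 0.08569/(2·0.7073) = 0.06058

Final: 0.06058


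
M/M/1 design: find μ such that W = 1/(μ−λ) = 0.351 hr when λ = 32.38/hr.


W = 1/(μ−λ) ⇒ μ − λ = 1/W = 1/0.351 = 2.8490
μ = λ + 1/W = 32.38 + 2.8490 = 35.2290 per hr

Final: 35.2290 /hr


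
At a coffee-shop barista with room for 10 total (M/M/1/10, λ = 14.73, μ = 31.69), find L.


ρ = 14.73/31.69 = 0.4648
L = ρ[1 − (K+1)ρ^K + Kρ^(K+1)] / [(1−ρ)(1−ρ^(K+1))]
Numerator: 0.4648·(1 − 11·0.0004708 + 10·0.0002188) = 0.463425
Denominator: (0.5352)·(0.999781) = 0.535067
L = 0.463425/0.535067 = 0.8661

Final: 0.8661


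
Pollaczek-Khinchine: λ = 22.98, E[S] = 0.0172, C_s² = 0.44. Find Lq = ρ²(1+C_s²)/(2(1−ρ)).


ρ = λ·E[S] = 22.98·0.0172 = 0.3953
Lq = ρ²(1+C_s²)/(2(1−ρ)) = 0.1562·(1+0.44)/(2·0.6047)
= 0.1562·1.4400/1.2095 = 0.18600

Final: 0.18600


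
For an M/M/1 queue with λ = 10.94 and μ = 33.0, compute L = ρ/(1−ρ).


ρ = λ/μ = 10.94/33.0 = 0.3315
L = ρ/(1−ρ) = 0.3315/(1 − 0.3315) = 0.3315/0.6685 = 0.4959

Final: 0.4959


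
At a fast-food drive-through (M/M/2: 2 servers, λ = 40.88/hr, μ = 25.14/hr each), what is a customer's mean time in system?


a = 1.6261; ρ = 0.8130; P₀ = 0.103115
Lq = P₀·a^c·ρ/(c!(1−ρ)²) = 3.17128
Wq = Lq/λ = 3.17128/40.88 = 0.07758 hr
W = Wq + 1/μ = 0.07758 + 0.03978 = 0.11735 hr

Final: 0.11735 hr


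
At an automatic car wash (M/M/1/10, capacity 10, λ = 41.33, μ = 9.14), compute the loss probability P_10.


ρ = λ/μ = 41.33/9.14 = 4.5219
P_K = (1−ρ)ρ^K/(1−ρ^(K+1)) = (-3.5219·3574309.006652)/(1 − 16162602.980847)
= -12588293.974195/-16162601.980847 = 0.778853

Final: 0.778853


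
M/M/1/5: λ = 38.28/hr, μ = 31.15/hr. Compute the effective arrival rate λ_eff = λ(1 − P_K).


ρ = 1.2289; P_K = (1−ρ)ρ^5/(1−ρ^6) = 0.262465
λ_eff = λ(1 − P_K) = 38.28·(1 − 0.262465) = 38.28·0.737535 = 28.2328 /hr

Final: 28.2328 /hr


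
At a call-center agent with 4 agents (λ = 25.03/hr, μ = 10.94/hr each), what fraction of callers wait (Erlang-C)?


a = λ/μ = 2.2879; ρ = a/4 = 0.5720
P₀ = 0.094618 (from M/M/c formula)
C(c,a) = [a^c/(c!(1−ρ))]·P₀ = [27.40149/(24·0.4280)]·0.094618
= 2.66749·0.094618 = 0.252392

Final: 0.252392


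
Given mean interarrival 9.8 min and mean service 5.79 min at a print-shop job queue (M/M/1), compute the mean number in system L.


λ = 60/9.8 = 6.1224 /hr
μ = 60/5.79 = 10.3627 /hr
ρ = λ/μ = 6.1224/10.3627 = 0.5908
L = ρ/(1−ρ) = 0.5908/0.4092 = 1.4439

Final: 1.4439


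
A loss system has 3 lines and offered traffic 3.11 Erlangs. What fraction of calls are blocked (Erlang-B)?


B(c,a) = (a^c/c!) / Σ_{k=0}^{c} a^k/k!
a^3/3! = 5.013372
Σ terms (k=0..3): 1.00000 + 3.11000 + 4.83605 + 5.01337 = 13.959422
B = 5.013372/13.959422 = 0.359139

Final: 0.359139


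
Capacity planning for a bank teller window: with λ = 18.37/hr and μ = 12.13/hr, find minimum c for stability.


Stability requires cμ > λ ⇔ c > λ/μ.
λ/μ = 18.37/12.13 = 1.5144
Minimum integer c = ⌊1.5144⌋ + 1 = 2
Check: 2·12.13 = 24.26 > 18.37, while 1·12.13 = 12.13 ≤ 18.37

Final: 2 servers


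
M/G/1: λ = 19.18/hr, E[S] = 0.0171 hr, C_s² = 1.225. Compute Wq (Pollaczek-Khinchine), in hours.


ρ = λ·E[S] = 19.18·0.0171 = 0.3280
E[S²] = E[S]²(1+C_s²) = 0.0171²·(1+1.225) = 0.0006506
Wq = λ·E[S²]/(2(1−ρ)) = 19.18·0.0006506/(2·0.6720) = 0.009284 hr

Final: 0.009284 hr


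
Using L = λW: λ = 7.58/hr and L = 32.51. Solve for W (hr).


W = L/λ = 32.51/7.58 = 4.2889 hr

Final: 4.2889 hr


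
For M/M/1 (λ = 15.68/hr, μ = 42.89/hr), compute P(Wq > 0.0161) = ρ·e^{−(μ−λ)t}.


ρ = 15.68/42.89 = 0.3656
P(Wq > t) = ρ·e^{−(μ−λ)t} = 0.3656·e^{−0.4381}
= 0.3656·0.645274 = 0.235903

Final: 0.235903


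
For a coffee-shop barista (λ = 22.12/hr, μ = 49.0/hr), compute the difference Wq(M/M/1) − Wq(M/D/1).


ρ = 22.12/49.0 = 0.4514
Wq(M/M/1) = ρ/(μ−λ) = 0.4514/26.88 = 0.01679 hr
Wq(M/D/1) = ρ/(2(μ−λ)) = 0.008397 hr
Savings = 0.01679 − 0.008397 = 0.008397 hr

Final: 0.008397 hr


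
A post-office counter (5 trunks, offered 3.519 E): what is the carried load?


B(5,3.519) = 0.155819 (Erlang-B)
Carried load = a(1 − B) = 3.519·(1 − 0.155819) = 3.519·0.844181 = 2.9707 E

Final: 2.9707 Erlangs


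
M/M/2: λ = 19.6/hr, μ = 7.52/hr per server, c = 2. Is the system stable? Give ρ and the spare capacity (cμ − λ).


Total capacity cμ = 2·7.52 = 15.04/hr
ρ = λ/(cμ) = 19.6/15.04 = 1.3032
Stable ⇔ ρ < 1: NO
Spare capacity = cμ − λ = 15.04 − 19.6 = -4.56/hr

Final: ρ = 1.3032; unstable; margin = -4.56/hr


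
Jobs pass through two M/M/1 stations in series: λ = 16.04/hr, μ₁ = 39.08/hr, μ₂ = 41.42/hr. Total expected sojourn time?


Each node sees arrival rate λ = 16.04/hr (tandem ⇒ throughput preserved).
W₁ = 1/(μ₁−λ) = 1/(39.08−16.04) = 0.04340 hr
W₂ = 1/(μ₂−λ) = 1/(41.42−16.04) = 0.03940 hr
W_total = W₁ + W₂ = 0.04340 + 0.03940 = 0.08280 hr

Final: 0.08280 hr


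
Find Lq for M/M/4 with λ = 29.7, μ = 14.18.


a = λ/μ = 2.0945; ρ = a/4 = 0.5236
P₀ = 0.117610
Lq = P₀·a^c·ρ / (c!·(1−ρ)²) = 0.117610·19.24513·0.5236/(24·0.22693)
= 0.21761

Final: 0.21761


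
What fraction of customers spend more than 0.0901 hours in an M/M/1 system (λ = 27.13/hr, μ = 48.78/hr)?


W ~ Exponential(μ−λ) for M/M/1.
μ − λ = 48.78 − 27.13 = 21.6500
P(W > t) = e^{−(μ−λ)t} = e^{−1.9507} = 0.142179

Final: 0.142179


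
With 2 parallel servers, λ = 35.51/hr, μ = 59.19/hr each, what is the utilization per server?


ρ = λ/(cμ) = 35.51/(2·59.19) = 35.51/118.38 = 0.3000

Final: 0.3000


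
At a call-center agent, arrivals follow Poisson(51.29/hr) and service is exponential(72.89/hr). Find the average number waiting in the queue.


ρ = 51.29/72.89 = 0.7037
Lq = ρ²/(1−ρ) = 0.4951/0.2963 = 1.6709

Final: 1.6709


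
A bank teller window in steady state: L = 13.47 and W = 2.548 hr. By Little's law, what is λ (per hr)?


λ = L/W = 13.47/2.548 = 5.2865 /hr

Final: 5.2865 /hr


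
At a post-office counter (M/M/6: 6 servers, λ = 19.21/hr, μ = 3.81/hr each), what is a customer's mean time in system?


a = 5.0420; ρ = 0.8403; P₀ = 0.004217
Lq = P₀·a^c·ρ/(c!(1−ρ)²) = 3.17215
Wq = Lq/λ = 3.17215/19.21 = 0.16513 hr
W = Wq + 1/μ = 0.16513 + 0.26247 = 0.42760 hr

Final: 0.42760 hr


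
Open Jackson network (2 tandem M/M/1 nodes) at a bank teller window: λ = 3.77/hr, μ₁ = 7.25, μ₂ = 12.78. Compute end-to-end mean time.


Each node sees arrival rate λ = 3.77/hr (tandem ⇒ throughput preserved).
W₁ = 1/(μ₁−λ) = 1/(7.25−3.77) = 0.28736 hr
W₂ = 1/(μ₂−λ) = 1/(12.78−3.77) = 0.11099 hr
W_total = W₁ + W₂ = 0.28736 + 0.11099 = 0.39834 hr

Final: 0.39834 hr


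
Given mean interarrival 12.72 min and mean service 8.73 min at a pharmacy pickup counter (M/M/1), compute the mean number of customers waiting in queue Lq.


λ = 60/12.72 = 4.7170 /hr
μ = 60/8.73 = 6.8729 /hr
ρ = λ/μ = 4.7170/6.8729 = 0.6863
Lq = ρ²/(1−ρ) = 0.4710/0.3137 = 1.5016

Final: 1.5016


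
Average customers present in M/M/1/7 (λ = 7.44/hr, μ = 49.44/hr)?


ρ = 7.44/49.44 = 0.1505
L = ρ[1 − (K+1)ρ^K + Kρ^(K+1)] / [(1−ρ)(1−ρ^(K+1))]
Numerator: 0.1505·(1 − 8·0.000001748 + 7·0.0000002630) = 0.150484
Denominator: (0.8495)·(1.000000) = 0.849514
L = 0.150484/0.849514 = 0.1771

Final: 0.1771


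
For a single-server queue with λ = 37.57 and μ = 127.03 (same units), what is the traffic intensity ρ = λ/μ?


ρ = λ/μ = 37.57/127.03 = 0.2958

Final: 0.2958


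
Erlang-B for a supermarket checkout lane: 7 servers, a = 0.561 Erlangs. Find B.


B(c,a) = (a^c/c!) / Σ_{k=0}^{c} a^k/k!
a^7/7! = 0.000003470
Σ terms (k=0..7): 1.00000 + 0.56100 + 0.15736 + 0.02943 + 0.004127 + 0.0004631 + 0.00004330 + 0.000003470 = 1.752424
B = 0.000003470/1.752424 = 0.000001980

Final: 0.000001980


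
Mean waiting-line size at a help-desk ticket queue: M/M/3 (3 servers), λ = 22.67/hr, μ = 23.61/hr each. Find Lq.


a = λ/μ = 0.9602; ρ = a/3 = 0.3201
P₀ = 0.379052
Lq = P₀·a^c·ρ / (c!·(1−ρ)²) = 0.379052·0.88525·0.3201/(6·0.46232)
= 0.03872

Final: 0.03872


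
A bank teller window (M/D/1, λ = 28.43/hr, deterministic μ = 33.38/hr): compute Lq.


ρ = 28.43/33.38 = 0.8517
M/D/1: Lq = ρ²/(2(1−ρ)) = 0.7254/(2·0.1483) = 2.44586

Final: 2.44586


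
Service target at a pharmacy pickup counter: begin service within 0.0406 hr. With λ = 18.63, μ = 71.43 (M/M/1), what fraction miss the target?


ρ = 18.63/71.43 = 0.2608
P(Wq > t) = ρ·e^{−(μ−λ)t} = 0.2608·e^{−2.1437}
= 0.2608·0.117223 = 0.030573

Final: 0.030573


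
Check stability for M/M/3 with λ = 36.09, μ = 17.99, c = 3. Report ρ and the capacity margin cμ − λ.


Total capacity cμ = 3·17.99 = 53.97/hr
ρ = λ/(cμ) = 36.09/53.97 = 0.6687
Stable ⇔ ρ < 1: YES
Spare capacity = cμ − λ = 53.97 − 36.09 = 17.88/hr

Final: ρ = 0.6687; stable; margin = 17.88/hr


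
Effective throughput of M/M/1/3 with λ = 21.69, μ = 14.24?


ρ = 1.5232; P_K = (1−ρ)ρ^3/(1−ρ^4) = 0.421848
λ_eff = λ(1 − P_K) = 21.69·(1 − 0.421848) = 21.69·0.578152 = 12.5401 /hr

Final: 12.5401 /hr


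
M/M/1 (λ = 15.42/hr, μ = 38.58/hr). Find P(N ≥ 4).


ρ = 15.42/38.58 = 0.3997
P(N ≥ n) = ρ^n = 0.3997^4 = 0.025520

Final: 0.025520


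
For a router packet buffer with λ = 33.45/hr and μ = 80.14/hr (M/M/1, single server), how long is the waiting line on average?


ρ = 33.45/80.14 = 0.4174
Lq = ρ²/(1−ρ) = 0.1742/0.5826 = 0.2990

Final: 0.2990


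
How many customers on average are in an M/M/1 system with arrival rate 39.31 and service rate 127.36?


ρ = λ/μ = 39.31/127.36 = 0.3087
L = ρ/(1−ρ) = 0.3087/(1 − 0.3087) = 0.3087/0.6913 = 0.4465

Final: 0.4465


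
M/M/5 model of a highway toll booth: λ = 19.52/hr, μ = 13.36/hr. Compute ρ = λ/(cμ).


ρ = λ/(cμ) = 19.52/(5·13.36) = 19.52/66.80 = 0.2922

Final: 0.2922


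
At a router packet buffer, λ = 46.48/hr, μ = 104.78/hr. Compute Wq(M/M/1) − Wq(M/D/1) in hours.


ρ = 46.48/104.78 = 0.4436
Wq(M/M/1) = ρ/(μ−λ) = 0.4436/58.30 = 0.007609 hr
Wq(M/D/1) = ρ/(2(μ−λ)) = 0.003804 hr
Savings = 0.007609 − 0.003804 = 0.003804 hr

Final: 0.003804 hr


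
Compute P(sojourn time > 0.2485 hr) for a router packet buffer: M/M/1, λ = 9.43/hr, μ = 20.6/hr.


W ~ Exponential(μ−λ) for M/M/1.
μ − λ = 20.6 − 9.43 = 11.1700
P(W > t) = e^{−(μ−λ)t} = e^{−2.7757} = 0.062303

Final: 0.062303


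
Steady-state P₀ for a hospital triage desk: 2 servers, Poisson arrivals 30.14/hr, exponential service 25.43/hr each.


a = λ/μ = 30.14/25.43 = 1.1852; ρ = a/c = 0.5926
Σ_{k=0}^{1} a^k/k! (terms k=0..1) = 1.00000 + 1.18521 = 2.18521
Tail: a^2/(2!(1−ρ)) = 1.40473/(2·0.4074) = 1.72405
P₀ = 1/(2.18521 + 1.72405) = 1/3.90927 = 0.255802

Final: 0.255802


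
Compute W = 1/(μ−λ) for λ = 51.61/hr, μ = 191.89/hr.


W = 1/(μ−λ) = 1/(191.89 − 51.61) = 1/140.28 = 0.007129 hr

Final: 0.007129 hr


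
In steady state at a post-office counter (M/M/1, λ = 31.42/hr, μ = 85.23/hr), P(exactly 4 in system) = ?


ρ = 31.42/85.23 = 0.3686
P_n = (1−ρ)·ρ^n = (1 − 0.3686)·0.3686^4 = 0.6314·0.018469 = 0.011661

Final: 0.011661


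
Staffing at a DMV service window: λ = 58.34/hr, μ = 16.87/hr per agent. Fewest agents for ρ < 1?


Stability requires cμ > λ ⇔ c > λ/μ.
λ/μ = 58.34/16.87 = 3.4582
Minimum integer c = ⌊3.4582⌋ + 1 = 4
Check: 4·16.87 = 67.48 > 58.34, while 3·16.87 = 50.61 ≤ 58.34

Final: 4 servers


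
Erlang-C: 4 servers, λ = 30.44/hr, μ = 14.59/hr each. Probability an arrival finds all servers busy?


a = λ/μ = 2.0864; ρ = a/4 = 0.5216
P₀ = 0.118671 (from M/M/c formula)
C(c,a) = [a^c/(c!(1−ρ))]·P₀ = [18.94774/(24·0.4784)]·0.118671
= 1.65024·0.118671 = 0.195835

Final: 0.195835


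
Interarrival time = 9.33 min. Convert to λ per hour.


λ = 1/(interarrival time) in consistent units.
1 hour = 60 min, so λ = 60/9.33 = 6.4309 per hour

Final: 6.4309 /hr


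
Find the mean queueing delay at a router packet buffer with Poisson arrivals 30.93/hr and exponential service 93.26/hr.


ρ = 30.93/93.26 = 0.3317
Wq = ρ/(μ−λ) = 0.3317/(93.26 − 30.93) = 0.3317/62.33 = 0.005321 hr

Final: 0.005321 hr


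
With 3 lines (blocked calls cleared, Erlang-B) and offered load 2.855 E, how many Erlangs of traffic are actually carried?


B(3,2.855) = 0.328437 (Erlang-B)
Carried load = a(1 − B) = 2.855·(1 − 0.328437) = 2.855·0.671563 = 1.9173 E

Final: 1.9173 Erlangs


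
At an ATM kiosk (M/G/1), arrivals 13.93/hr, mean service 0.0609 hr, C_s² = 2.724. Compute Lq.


ρ = λ·E[S] = 13.93·0.0609 = 0.8483
Lq = ρ²(1+C_s²)/(2(1−ρ)) = 0.7197·(1+2.724)/(2·0.1517)
= 0.7197·3.7240/0.3033 = 8.83562

Final: 8.83562


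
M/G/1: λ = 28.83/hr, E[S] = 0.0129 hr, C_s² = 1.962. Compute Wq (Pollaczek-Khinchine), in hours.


ρ = λ·E[S] = 28.83·0.0129 = 0.3719
E[S²] = E[S]²(1+C_s²) = 0.0129²·(1+1.962) = 0.0004929
Wq = λ·E[S²]/(2(1−ρ)) = 28.83·0.0004929/(2·0.6281) = 0.01131 hr

Final: 0.01131 hr


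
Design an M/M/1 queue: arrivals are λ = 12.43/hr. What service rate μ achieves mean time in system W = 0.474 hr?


W = 1/(μ−λ) ⇒ μ − λ = 1/W = 1/0.474 = 2.1097
μ = λ + 1/W = 12.43 + 2.1097 = 14.5397 per hr

Final: 14.5397 /hr


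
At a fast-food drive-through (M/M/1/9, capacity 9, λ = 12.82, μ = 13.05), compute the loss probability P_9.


ρ = λ/μ = 12.82/13.05 = 0.9824
P_K = (1−ρ)ρ^K/(1−ρ^(K+1)) = (0.01762·0.852114)/(1 − 0.837096)
= 0.015018/0.162904 = 0.092190

Final: 0.092190


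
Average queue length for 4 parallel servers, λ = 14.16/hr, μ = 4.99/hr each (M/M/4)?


a = λ/μ = 2.8377; ρ = a/4 = 0.7094
P₀ = 0.047688
Lq = P₀·a^c·ρ / (c!·(1−ρ)²) = 0.047688·64.84117·0.7094/(24·0.08444)
= 1.08246

Final: 1.08246


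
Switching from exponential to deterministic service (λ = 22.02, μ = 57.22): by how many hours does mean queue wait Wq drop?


ρ = 22.02/57.22 = 0.3848
Wq(M/M/1) = ρ/(μ−λ) = 0.3848/35.20 = 0.01093 hr
Wq(M/D/1) = ρ/(2(μ−λ)) = 0.005466 hr
Savings = 0.01093 − 0.005466 = 0.005466 hr

Final: 0.005466 hr


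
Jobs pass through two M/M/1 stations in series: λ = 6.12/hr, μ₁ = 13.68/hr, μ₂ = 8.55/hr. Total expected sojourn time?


Each node sees arrival rate λ = 6.12/hr (tandem ⇒ throughput preserved).
W₁ = 1/(μ₁−λ) = 1/(13.68−6.12) = 0.13228 hr
W₂ = 1/(μ₂−λ) = 1/(8.55−6.12) = 0.41152 hr
W_total = W₁ + W₂ = 0.13228 + 0.41152 = 0.54380 hr

Final: 0.54380 hr


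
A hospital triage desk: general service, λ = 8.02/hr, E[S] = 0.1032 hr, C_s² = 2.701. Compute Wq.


ρ = λ·E[S] = 8.02·0.1032 = 0.8277
E[S²] = E[S]²(1+C_s²) = 0.1032²·(1+2.701) = 0.039417
Wq = λ·E[S²]/(2(1−ρ)) = 8.02·0.039417/(2·0.1723) = 0.91716 hr

Final: 0.91716 hr


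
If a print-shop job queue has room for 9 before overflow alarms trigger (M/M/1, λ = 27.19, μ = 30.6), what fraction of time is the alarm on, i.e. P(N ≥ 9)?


ρ = 27.19/30.6 = 0.8886
P(N ≥ n) = ρ^n = 0.8886^9 = 0.345295

Final: 0.345295


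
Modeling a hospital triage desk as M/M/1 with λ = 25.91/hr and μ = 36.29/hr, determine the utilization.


ρ = λ/μ = 25.91/36.29 = 0.7140

Final: 0.7140
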